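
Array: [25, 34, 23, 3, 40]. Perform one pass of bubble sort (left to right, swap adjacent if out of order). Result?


After one pass: [25, 23, 3, 34, 40]


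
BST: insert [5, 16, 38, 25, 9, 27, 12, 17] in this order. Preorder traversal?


Root = 5; build tree by BST insertion.
Preorder traversal: [5, 16, 9, 12, 38, 25, 17, 27]


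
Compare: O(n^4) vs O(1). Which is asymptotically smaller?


constant grows slower than quartic
O(1) is asymptotically smaller; O(n^4) grows faster


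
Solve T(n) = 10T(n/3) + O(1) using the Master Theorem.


a=10, b=3, c=0. log_3(10)=2.096 > c=0. Case 1: O(n^log_b(a)) = O(n^2.096)
Complexity: O(n^2.096)


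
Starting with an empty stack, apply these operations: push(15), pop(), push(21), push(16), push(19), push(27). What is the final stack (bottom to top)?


push(15) -> [15]
pop() returns 15 -> []
push(21) -> [21]
push(16) -> [21, 16]
push(19) -> [21, 16, 19]
push(27) -> [21, 16, 19, 27]
Final stack (bottom to top): [21, 16, 19, 27]


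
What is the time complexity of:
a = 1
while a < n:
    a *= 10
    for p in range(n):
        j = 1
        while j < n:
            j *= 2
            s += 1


Per nesting level: O(log n) * O(n) * O(log n) = O(n (log n)^2)
Complexity: O(n (log n)^2)


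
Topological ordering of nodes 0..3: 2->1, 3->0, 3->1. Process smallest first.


Kahn's algorithm, process smallest node first
Order: [2, 3, 0, 1]


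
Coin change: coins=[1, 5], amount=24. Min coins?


dp[0]=0; dp[i]=1+min(dp[i-c] for c in coins)
...dp[19]=7, dp[20]=4, dp[21]=5, dp[22]=6, dp[23]=7, dp[24]=8
Minimum coins for 24 = 8


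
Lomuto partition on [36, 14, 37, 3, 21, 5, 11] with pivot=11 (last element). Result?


Elements <= 11 go left of pivot.
Result: [3, 5, 11, 36, 21, 14, 37], pivot at index 2


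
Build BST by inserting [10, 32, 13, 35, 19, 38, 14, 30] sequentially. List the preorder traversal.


Root = 10; build tree by BST insertion.
Preorder traversal: [10, 32, 13, 19, 14, 30, 35, 38]


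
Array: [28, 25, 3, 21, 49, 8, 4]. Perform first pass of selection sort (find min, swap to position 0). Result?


After one pass: [3, 25, 28, 21, 49, 8, 4]


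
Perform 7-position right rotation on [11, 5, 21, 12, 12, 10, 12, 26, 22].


Right rotate by 7: [21, 12, 12, 10, 12, 26, 22, 11, 5]


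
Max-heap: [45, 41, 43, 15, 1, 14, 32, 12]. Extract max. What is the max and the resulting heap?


Max = 45
Replace root with last, heapify down
Resulting heap: [43, 41, 32, 15, 1, 14, 12]


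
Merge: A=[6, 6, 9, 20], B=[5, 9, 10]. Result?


Compare heads, take smaller each step.
Merged: [5, 6, 6, 9, 9, 10, 20]


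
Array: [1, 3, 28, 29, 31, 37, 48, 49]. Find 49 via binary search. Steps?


Search for 49:
[0,7] mid=3 arr[3]=29
[4,7] mid=5 arr[5]=37
[6,7] mid=6 arr[6]=48
[7,7] mid=7 arr[7]=49
Total: 4 comparisons


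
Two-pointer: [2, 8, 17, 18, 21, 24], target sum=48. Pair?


Two pointers: lo=0, hi=5
No pair sums to 48


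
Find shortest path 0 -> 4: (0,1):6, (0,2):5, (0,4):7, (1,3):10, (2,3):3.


Dijkstra from 0:
Distances: {0: 0, 1: 6, 2: 5, 3: 8, 4: 7}
Shortest distance to 4 = 7, path = [0, 4]


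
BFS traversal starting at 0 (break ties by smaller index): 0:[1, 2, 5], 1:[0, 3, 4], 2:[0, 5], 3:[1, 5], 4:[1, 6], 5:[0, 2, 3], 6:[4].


BFS queue: start with [0]
Visit order: [0, 1, 2, 5, 3, 4, 6]


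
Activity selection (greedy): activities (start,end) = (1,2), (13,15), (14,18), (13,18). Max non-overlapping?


Greedy: pick earliest-ending, then skip overlaps.
Selected (2 activities): [(1, 2), (13, 15)]


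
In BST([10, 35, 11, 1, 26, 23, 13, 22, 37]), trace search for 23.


BST root = 10
Search for 23: compare at each node
Path: [10, 35, 11, 26, 23]


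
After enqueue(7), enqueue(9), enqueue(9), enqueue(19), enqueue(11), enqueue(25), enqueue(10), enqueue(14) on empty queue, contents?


enqueue(7) -> [7]
enqueue(9) -> [7, 9]
enqueue(9) -> [7, 9, 9]
enqueue(19) -> [7, 9, 9, 19]
enqueue(11) -> [7, 9, 9, 19, 11]
enqueue(25) -> [7, 9, 9, 19, 11, 25]
enqueue(10) -> [7, 9, 9, 19, 11, 25, 10]
enqueue(14) -> [7, 9, 9, 19, 11, 25, 10, 14]
Final queue (front to back): [7, 9, 9, 19, 11, 25, 10, 14]


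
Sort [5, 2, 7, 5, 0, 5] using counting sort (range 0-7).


Count array: [1, 0, 1, 0, 0, 3, 0, 1]
Reconstruct: [0, 2, 5, 5, 5, 7]


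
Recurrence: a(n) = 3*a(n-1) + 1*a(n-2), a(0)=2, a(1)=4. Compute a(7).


Build bottom-up:
...a(5)=502, a(6)=1658, a(7)=3*1658+1*502=5476


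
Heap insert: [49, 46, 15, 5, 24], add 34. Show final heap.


Append 34: [49, 46, 15, 5, 24, 34]
Bubble up: swap idx 5(34) with idx 2(15)
Result: [49, 46, 34, 5, 24, 15]


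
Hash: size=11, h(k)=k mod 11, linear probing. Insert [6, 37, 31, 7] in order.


Insertions: 6->slot 6; 37->slot 4; 31->slot 9; 7->slot 7
Table: [None, None, None, None, 37, None, 6, 7, None, 31, None]


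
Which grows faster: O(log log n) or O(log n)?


double-logarithmic grows slower than logarithmic
O(log log n) is asymptotically smaller; O(log n) grows faster


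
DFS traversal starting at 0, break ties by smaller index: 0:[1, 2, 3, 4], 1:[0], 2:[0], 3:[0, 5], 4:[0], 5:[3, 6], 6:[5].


DFS stack-based: start with [0]
Visit order: [0, 1, 2, 3, 5, 6, 4]


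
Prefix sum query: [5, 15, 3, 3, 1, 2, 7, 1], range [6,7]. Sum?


Prefix sums: [0, 5, 20, 23, 26, 27, 29, 36, 37]
Sum[6..7] = prefix[8] - prefix[6] = 37 - 29 = 8


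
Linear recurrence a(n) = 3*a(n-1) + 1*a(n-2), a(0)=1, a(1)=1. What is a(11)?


Build bottom-up:
...a(9)=16897, a(10)=55807, a(11)=3*55807+1*16897=184318


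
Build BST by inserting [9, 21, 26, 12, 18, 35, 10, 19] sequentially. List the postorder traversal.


Root = 9; build tree by BST insertion.
Postorder traversal: [10, 19, 18, 12, 35, 26, 21, 9]


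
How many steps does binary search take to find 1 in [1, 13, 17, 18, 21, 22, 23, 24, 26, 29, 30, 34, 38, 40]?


Search for 1:
[0,13] mid=6 arr[6]=23
[0,5] mid=2 arr[2]=17
[0,1] mid=0 arr[0]=1
Total: 3 comparisons


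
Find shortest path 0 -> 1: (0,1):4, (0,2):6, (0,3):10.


Dijkstra from 0:
Distances: {0: 0, 1: 4, 2: 6, 3: 10}
Shortest distance to 1 = 4, path = [0, 1]


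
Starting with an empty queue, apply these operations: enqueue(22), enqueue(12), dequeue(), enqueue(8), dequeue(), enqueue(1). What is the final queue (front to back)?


enqueue(22) -> [22]
enqueue(12) -> [22, 12]
dequeue() returns 22 -> [12]
enqueue(8) -> [12, 8]
dequeue() returns 12 -> [8]
enqueue(1) -> [8, 1]
Final queue (front to back): [8, 1]


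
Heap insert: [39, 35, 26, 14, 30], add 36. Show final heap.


Append 36: [39, 35, 26, 14, 30, 36]
Bubble up: swap idx 5(36) with idx 2(26)
Result: [39, 35, 36, 14, 30, 26]


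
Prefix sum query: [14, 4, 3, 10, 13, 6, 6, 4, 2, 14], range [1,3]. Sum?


Prefix sums: [0, 14, 18, 21, 31, 44, 50, 56, 60, 62, 76]
Sum[1..3] = prefix[4] - prefix[1] = 31 - 14 = 17


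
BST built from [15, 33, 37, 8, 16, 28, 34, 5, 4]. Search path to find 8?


BST root = 15
Search for 8: compare at each node
Path: [15, 8]


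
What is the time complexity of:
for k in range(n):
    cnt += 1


Per nesting level: O(n) = O(n)
Complexity: O(n)


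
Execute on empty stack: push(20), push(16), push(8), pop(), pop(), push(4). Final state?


push(20) -> [20]
push(16) -> [20, 16]
push(8) -> [20, 16, 8]
pop() returns 8 -> [20, 16]
pop() returns 16 -> [20]
push(4) -> [20, 4]
Final stack (bottom to top): [20, 4]


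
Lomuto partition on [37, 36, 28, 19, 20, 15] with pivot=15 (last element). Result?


Elements <= 15 go left of pivot.
Result: [15, 36, 28, 19, 20, 37], pivot at index 0


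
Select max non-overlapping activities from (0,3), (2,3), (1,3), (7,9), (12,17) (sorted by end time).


Greedy: pick earliest-ending, then skip overlaps.
Selected (3 activities): [(0, 3), (7, 9), (12, 17)]


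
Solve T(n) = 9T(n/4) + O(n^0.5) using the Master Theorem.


a=9, b=4, c=0.5. log_4(9)=1.585 > c=0.5. Case 1: O(n^log_b(a)) = O(n^1.585)
Complexity: O(n^1.585)


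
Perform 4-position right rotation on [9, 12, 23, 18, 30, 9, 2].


Right rotate by 4: [18, 30, 9, 2, 9, 12, 23]


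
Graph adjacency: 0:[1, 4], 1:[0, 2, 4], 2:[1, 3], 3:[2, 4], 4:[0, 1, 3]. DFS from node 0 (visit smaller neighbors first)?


DFS stack-based: start with [0]
Visit order: [0, 1, 2, 3, 4]


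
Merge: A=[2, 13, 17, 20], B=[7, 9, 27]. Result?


Compare heads, take smaller each step.
Merged: [2, 7, 9, 13, 17, 20, 27]


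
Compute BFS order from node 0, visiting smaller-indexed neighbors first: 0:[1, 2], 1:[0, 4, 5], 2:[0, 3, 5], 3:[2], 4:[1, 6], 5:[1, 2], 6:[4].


BFS queue: start with [0]
Visit order: [0, 1, 2, 4, 5, 3, 6]


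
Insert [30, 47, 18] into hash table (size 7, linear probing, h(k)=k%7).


Insertions: 30->slot 2; 47->slot 5; 18->slot 4
Table: [None, None, 30, None, 18, 47, None]


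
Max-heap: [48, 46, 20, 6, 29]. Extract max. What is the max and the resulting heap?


Max = 48
Replace root with last, heapify down
Resulting heap: [46, 29, 20, 6]


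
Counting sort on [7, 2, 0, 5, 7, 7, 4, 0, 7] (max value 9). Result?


Count array: [2, 0, 1, 0, 1, 1, 0, 4, 0, 0]
Reconstruct: [0, 0, 2, 4, 5, 7, 7, 7, 7]


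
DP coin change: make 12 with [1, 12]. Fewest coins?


dp[0]=0; dp[i]=1+min(dp[i-c] for c in coins)
...dp[7]=7, dp[8]=8, dp[9]=9, dp[10]=10, dp[11]=11, dp[12]=1
Minimum coins for 12 = 1


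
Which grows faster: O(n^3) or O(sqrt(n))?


sublinear grows slower than cubic
O(sqrt(n)) is asymptotically smaller; O(n^3) grows faster


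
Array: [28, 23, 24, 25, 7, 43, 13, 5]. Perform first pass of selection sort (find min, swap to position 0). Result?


After one pass: [5, 23, 24, 25, 7, 43, 13, 28]


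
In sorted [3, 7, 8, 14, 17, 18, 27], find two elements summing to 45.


Two pointers: lo=0, hi=6
Found pair: (18, 27) summing to 45


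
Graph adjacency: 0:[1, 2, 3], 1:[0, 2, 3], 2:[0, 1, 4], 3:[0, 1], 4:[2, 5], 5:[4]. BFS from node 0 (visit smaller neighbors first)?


BFS queue: start with [0]
Visit order: [0, 1, 2, 3, 4, 5]


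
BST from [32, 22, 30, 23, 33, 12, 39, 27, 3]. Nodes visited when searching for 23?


BST root = 32
Search for 23: compare at each node
Path: [32, 22, 30, 23]


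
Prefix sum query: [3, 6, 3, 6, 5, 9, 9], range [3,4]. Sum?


Prefix sums: [0, 3, 9, 12, 18, 23, 32, 41]
Sum[3..4] = prefix[5] - prefix[3] = 23 - 12 = 11


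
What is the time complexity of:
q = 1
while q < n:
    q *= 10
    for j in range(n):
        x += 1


Per nesting level: O(log n) * O(n) = O(n log n)
Complexity: O(n log n)


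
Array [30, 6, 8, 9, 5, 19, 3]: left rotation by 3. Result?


Left rotate by 3: [9, 5, 19, 3, 30, 6, 8]


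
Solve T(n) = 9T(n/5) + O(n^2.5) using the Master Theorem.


a=9, b=5, c=2.5. log_5(9)=1.365 < c=2.5. Case 3: O(n^c) = O(n^2.500)
Complexity: O(n^2.500)


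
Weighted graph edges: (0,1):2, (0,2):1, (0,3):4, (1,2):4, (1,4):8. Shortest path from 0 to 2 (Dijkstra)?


Dijkstra from 0:
Distances: {0: 0, 1: 2, 2: 1, 3: 4, 4: 10}
Shortest distance to 2 = 1, path = [0, 2]


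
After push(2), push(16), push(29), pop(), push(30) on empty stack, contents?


push(2) -> [2]
push(16) -> [2, 16]
push(29) -> [2, 16, 29]
pop() returns 29 -> [2, 16]
push(30) -> [2, 16, 30]
Final stack (bottom to top): [2, 16, 30]


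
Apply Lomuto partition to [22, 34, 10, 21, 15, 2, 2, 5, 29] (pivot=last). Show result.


Elements <= 29 go left of pivot.
Result: [22, 10, 21, 15, 2, 2, 5, 29, 34], pivot at index 7


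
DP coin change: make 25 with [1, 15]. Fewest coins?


dp[0]=0; dp[i]=1+min(dp[i-c] for c in coins)
...dp[20]=6, dp[21]=7, dp[22]=8, dp[23]=9, dp[24]=10, dp[25]=11
Minimum coins for 25 = 11


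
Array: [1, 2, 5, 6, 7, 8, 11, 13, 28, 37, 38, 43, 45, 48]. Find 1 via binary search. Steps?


Search for 1:
[0,13] mid=6 arr[6]=11
[0,5] mid=2 arr[2]=5
[0,1] mid=0 arr[0]=1
Total: 3 comparisons


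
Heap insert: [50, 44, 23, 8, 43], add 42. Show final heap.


Append 42: [50, 44, 23, 8, 43, 42]
Bubble up: swap idx 5(42) with idx 2(23)
Result: [50, 44, 42, 8, 43, 23]


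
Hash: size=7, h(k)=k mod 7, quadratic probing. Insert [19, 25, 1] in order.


Insertions: 19->slot 5; 25->slot 4; 1->slot 1
Table: [None, 1, None, None, 25, 19, None]


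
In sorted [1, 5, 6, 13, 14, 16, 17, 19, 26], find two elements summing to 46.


Two pointers: lo=0, hi=8
No pair sums to 46


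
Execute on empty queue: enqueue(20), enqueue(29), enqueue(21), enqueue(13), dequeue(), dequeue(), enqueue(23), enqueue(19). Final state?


enqueue(20) -> [20]
enqueue(29) -> [20, 29]
enqueue(21) -> [20, 29, 21]
enqueue(13) -> [20, 29, 21, 13]
dequeue() returns 20 -> [29, 21, 13]
dequeue() returns 29 -> [21, 13]
enqueue(23) -> [21, 13, 23]
enqueue(19) -> [21, 13, 23, 19]
Final queue (front to back): [21, 13, 23, 19]


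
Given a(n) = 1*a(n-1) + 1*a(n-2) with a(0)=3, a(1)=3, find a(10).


Build bottom-up:
...a(8)=102, a(9)=165, a(10)=1*165+1*102=267


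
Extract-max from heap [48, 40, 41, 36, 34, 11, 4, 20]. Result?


Max = 48
Replace root with last, heapify down
Resulting heap: [41, 40, 20, 36, 34, 11, 4]


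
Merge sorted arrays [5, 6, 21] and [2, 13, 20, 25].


Compare heads, take smaller each step.
Merged: [2, 5, 6, 13, 20, 21, 25]


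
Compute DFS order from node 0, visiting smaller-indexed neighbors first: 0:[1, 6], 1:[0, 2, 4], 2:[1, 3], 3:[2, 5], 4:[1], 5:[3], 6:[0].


DFS stack-based: start with [0]
Visit order: [0, 1, 2, 3, 5, 4, 6]


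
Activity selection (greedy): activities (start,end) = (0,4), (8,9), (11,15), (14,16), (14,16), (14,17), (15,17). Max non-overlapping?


Greedy: pick earliest-ending, then skip overlaps.
Selected (4 activities): [(0, 4), (8, 9), (11, 15), (15, 17)]


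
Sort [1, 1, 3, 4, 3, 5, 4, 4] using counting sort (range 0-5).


Count array: [0, 2, 0, 2, 3, 1]
Reconstruct: [1, 1, 3, 3, 4, 4, 4, 5]


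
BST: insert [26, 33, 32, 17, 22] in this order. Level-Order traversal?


Root = 26; build tree by BST insertion.
Level-Order traversal: [26, 17, 33, 22, 32]


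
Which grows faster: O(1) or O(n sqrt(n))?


constant grows slower than n^1.5
O(1) is asymptotically smaller; O(n sqrt(n)) grows faster


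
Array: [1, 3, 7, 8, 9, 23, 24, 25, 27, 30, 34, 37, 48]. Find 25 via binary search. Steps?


Search for 25:
[0,12] mid=6 arr[6]=24
[7,12] mid=9 arr[9]=30
[7,8] mid=7 arr[7]=25
Total: 3 comparisons


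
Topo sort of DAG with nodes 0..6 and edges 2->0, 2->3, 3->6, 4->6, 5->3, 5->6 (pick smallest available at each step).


Kahn's algorithm, process smallest node first
Order: [1, 2, 0, 4, 5, 3, 6]


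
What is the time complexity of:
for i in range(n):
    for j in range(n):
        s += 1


Per nesting level: O(n) * O(n) = O(n^2)
Complexity: O(n^2)


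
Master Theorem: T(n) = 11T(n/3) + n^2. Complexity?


a=11, b=3, c=2. log_3(11)=2.183 > c=2. Case 1: O(n^log_b(a)) = O(n^2.183)
Complexity: O(n^2.183)


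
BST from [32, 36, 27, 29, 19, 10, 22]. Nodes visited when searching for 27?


BST root = 32
Search for 27: compare at each node
Path: [32, 27]


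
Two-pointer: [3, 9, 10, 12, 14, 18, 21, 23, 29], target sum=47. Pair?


Two pointers: lo=0, hi=8
Found pair: (18, 29) summing to 47


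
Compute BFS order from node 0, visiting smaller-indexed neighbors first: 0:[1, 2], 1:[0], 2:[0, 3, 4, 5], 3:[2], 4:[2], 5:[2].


BFS queue: start with [0]
Visit order: [0, 1, 2, 3, 4, 5]


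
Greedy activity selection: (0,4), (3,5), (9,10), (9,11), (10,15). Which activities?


Greedy: pick earliest-ending, then skip overlaps.
Selected (3 activities): [(0, 4), (9, 10), (10, 15)]


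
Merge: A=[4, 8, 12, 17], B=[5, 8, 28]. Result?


Compare heads, take smaller each step.
Merged: [4, 5, 8, 8, 12, 17, 28]


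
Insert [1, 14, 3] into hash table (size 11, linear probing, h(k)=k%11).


Insertions: 1->slot 1; 14->slot 3; 3->slot 4
Table: [None, 1, None, 14, 3, None, None, None, None, None, None]


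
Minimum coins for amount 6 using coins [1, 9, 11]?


dp[0]=0; dp[i]=1+min(dp[i-c] for c in coins)
...dp[1]=1, dp[2]=2, dp[3]=3, dp[4]=4, dp[5]=5, dp[6]=6
Minimum coins for 6 = 6


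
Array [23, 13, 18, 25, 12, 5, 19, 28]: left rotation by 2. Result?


Left rotate by 2: [18, 25, 12, 5, 19, 28, 23, 13]


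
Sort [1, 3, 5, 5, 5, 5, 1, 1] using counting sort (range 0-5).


Count array: [0, 3, 0, 1, 0, 4]
Reconstruct: [1, 1, 1, 3, 5, 5, 5, 5]


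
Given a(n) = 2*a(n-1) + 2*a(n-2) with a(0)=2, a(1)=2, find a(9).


Build bottom-up:
...a(7)=1136, a(8)=3104, a(9)=2*3104+2*1136=8480


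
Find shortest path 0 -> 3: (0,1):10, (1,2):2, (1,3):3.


Dijkstra from 0:
Distances: {0: 0, 1: 10, 2: 12, 3: 13}
Shortest distance to 3 = 13, path = [0, 1, 3]


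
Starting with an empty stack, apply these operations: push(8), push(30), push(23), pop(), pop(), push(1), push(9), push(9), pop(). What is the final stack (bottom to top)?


push(8) -> [8]
push(30) -> [8, 30]
push(23) -> [8, 30, 23]
pop() returns 23 -> [8, 30]
pop() returns 30 -> [8]
push(1) -> [8, 1]
push(9) -> [8, 1, 9]
push(9) -> [8, 1, 9, 9]
pop() returns 9 -> [8, 1, 9]
Final stack (bottom to top): [8, 1, 9]


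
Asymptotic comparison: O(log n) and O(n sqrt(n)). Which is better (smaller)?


logarithmic grows slower than n^1.5
O(log n) is asymptotically smaller; O(n sqrt(n)) grows faster


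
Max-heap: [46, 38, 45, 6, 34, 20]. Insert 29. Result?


Append 29: [46, 38, 45, 6, 34, 20, 29]
Bubble up: no swaps needed
Result: [46, 38, 45, 6, 34, 20, 29]


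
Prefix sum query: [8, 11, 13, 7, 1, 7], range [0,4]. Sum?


Prefix sums: [0, 8, 19, 32, 39, 40, 47]
Sum[0..4] = prefix[5] - prefix[0] = 40 - 0 = 40


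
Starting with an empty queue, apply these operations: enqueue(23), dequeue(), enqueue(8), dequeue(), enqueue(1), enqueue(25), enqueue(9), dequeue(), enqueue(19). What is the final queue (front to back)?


enqueue(23) -> [23]
dequeue() returns 23 -> []
enqueue(8) -> [8]
dequeue() returns 8 -> []
enqueue(1) -> [1]
enqueue(25) -> [1, 25]
enqueue(9) -> [1, 25, 9]
dequeue() returns 1 -> [25, 9]
enqueue(19) -> [25, 9, 19]
Final queue (front to back): [25, 9, 19]


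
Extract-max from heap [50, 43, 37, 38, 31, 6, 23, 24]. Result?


Max = 50
Replace root with last, heapify down
Resulting heap: [43, 38, 37, 24, 31, 6, 23]


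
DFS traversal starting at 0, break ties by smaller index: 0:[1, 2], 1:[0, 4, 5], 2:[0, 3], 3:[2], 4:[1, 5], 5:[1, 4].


DFS stack-based: start with [0]
Visit order: [0, 1, 4, 5, 2, 3]


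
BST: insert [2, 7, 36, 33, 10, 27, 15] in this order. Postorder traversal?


Root = 2; build tree by BST insertion.
Postorder traversal: [15, 27, 10, 33, 36, 7, 2]


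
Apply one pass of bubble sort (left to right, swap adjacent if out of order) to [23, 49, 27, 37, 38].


After one pass: [23, 27, 37, 38, 49]


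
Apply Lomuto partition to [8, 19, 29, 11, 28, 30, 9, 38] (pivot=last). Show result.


Elements <= 38 go left of pivot.
Result: [8, 19, 29, 11, 28, 30, 9, 38], pivot at index 7


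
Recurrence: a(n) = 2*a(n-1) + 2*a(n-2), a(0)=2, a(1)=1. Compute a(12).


Build bottom-up:
...a(10)=16480, a(11)=45024, a(12)=2*45024+2*16480=123008


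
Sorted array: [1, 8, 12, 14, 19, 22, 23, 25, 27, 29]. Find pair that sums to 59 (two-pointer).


Two pointers: lo=0, hi=9
No pair sums to 59


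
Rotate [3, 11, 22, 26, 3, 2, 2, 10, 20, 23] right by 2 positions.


Right rotate by 2: [20, 23, 3, 11, 22, 26, 3, 2, 2, 10]


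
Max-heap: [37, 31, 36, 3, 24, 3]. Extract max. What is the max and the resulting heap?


Max = 37
Replace root with last, heapify down
Resulting heap: [36, 31, 3, 3, 24]


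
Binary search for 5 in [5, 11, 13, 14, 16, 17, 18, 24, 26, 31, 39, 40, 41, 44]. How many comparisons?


Search for 5:
[0,13] mid=6 arr[6]=18
[0,5] mid=2 arr[2]=13
[0,1] mid=0 arr[0]=5
Total: 3 comparisons


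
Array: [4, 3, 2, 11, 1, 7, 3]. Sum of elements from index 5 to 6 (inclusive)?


Prefix sums: [0, 4, 7, 9, 20, 21, 28, 31]
Sum[5..6] = prefix[7] - prefix[5] = 31 - 21 = 10


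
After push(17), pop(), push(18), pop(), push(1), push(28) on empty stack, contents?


push(17) -> [17]
pop() returns 17 -> []
push(18) -> [18]
pop() returns 18 -> []
push(1) -> [1]
push(28) -> [1, 28]
Final stack (bottom to top): [1, 28]


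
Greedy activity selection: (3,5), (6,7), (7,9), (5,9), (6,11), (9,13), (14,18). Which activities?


Greedy: pick earliest-ending, then skip overlaps.
Selected (5 activities): [(3, 5), (6, 7), (7, 9), (9, 13), (14, 18)]


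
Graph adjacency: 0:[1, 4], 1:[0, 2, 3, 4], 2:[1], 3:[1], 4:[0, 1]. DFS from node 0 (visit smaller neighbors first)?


DFS stack-based: start with [0]
Visit order: [0, 1, 2, 3, 4]


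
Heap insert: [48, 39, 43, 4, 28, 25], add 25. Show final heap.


Append 25: [48, 39, 43, 4, 28, 25, 25]
Bubble up: no swaps needed
Result: [48, 39, 43, 4, 28, 25, 25]


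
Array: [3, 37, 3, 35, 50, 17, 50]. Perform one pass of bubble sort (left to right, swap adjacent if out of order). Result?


After one pass: [3, 3, 35, 37, 17, 50, 50]


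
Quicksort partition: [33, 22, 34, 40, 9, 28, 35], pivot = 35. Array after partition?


Elements <= 35 go left of pivot.
Result: [33, 22, 34, 9, 28, 35, 40], pivot at index 5


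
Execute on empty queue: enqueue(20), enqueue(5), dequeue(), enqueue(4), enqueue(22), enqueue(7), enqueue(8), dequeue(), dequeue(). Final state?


enqueue(20) -> [20]
enqueue(5) -> [20, 5]
dequeue() returns 20 -> [5]
enqueue(4) -> [5, 4]
enqueue(22) -> [5, 4, 22]
enqueue(7) -> [5, 4, 22, 7]
enqueue(8) -> [5, 4, 22, 7, 8]
dequeue() returns 5 -> [4, 22, 7, 8]
dequeue() returns 4 -> [22, 7, 8]
Final queue (front to back): [22, 7, 8]


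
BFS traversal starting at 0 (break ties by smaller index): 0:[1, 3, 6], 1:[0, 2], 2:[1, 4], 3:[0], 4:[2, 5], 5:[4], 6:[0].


BFS queue: start with [0]
Visit order: [0, 1, 3, 6, 2, 4, 5]


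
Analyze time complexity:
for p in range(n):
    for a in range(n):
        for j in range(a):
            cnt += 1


Per nesting level: O(n) * O(n) * O(n) [triangular over a] = O(n^3)
Complexity: O(n^3)


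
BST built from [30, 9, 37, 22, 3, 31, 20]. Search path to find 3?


BST root = 30
Search for 3: compare at each node
Path: [30, 9, 3]


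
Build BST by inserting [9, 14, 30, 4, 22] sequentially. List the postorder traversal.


Root = 9; build tree by BST insertion.
Postorder traversal: [4, 22, 30, 14, 9]


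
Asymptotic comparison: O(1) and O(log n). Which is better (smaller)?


constant grows slower than logarithmic
O(1) is asymptotically smaller; O(log n) grows faster


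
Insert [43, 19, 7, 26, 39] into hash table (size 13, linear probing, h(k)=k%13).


Insertions: 43->slot 4; 19->slot 6; 7->slot 7; 26->slot 0; 39->slot 1
Table: [26, 39, None, None, 43, None, 19, 7, None, None, None, None, None]


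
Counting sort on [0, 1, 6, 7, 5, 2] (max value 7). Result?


Count array: [1, 1, 1, 0, 0, 1, 1, 1]
Reconstruct: [0, 1, 2, 5, 6, 7]


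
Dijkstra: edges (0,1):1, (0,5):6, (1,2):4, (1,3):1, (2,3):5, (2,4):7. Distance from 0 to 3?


Dijkstra from 0:
Distances: {0: 0, 1: 1, 2: 5, 3: 2, 4: 12, 5: 6}
Shortest distance to 3 = 2, path = [0, 1, 3]


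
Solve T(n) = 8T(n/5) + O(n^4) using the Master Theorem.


a=8, b=5, c=4. log_5(8)=1.292 < c=4. Case 3: O(n^c) = O(n^4)
Complexity: O(n^4)


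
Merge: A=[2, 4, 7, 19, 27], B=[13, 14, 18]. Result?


Compare heads, take smaller each step.
Merged: [2, 4, 7, 13, 14, 18, 19, 27]


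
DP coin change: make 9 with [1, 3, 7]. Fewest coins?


dp[0]=0; dp[i]=1+min(dp[i-c] for c in coins)
...dp[4]=2, dp[5]=3, dp[6]=2, dp[7]=1, dp[8]=2, dp[9]=3
Minimum coins for 9 = 3


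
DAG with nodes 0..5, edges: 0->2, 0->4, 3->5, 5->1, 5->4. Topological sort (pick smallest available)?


Kahn's algorithm, process smallest node first
Order: [0, 2, 3, 5, 1, 4]


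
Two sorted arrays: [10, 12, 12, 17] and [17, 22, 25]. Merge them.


Compare heads, take smaller each step.
Merged: [10, 12, 12, 17, 17, 22, 25]


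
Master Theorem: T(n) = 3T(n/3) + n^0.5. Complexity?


a=3, b=3, c=0.5. log_3(3)=1 > c=0.5. Case 1: O(n^log_b(a)) = O(n)
Complexity: O(n)


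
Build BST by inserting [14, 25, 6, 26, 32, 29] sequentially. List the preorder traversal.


Root = 14; build tree by BST insertion.
Preorder traversal: [14, 6, 25, 26, 32, 29]


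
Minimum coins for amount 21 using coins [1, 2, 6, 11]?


dp[0]=0; dp[i]=1+min(dp[i-c] for c in coins)
...dp[16]=4, dp[17]=2, dp[18]=3, dp[19]=3, dp[20]=4, dp[21]=4
Minimum coins for 21 = 4


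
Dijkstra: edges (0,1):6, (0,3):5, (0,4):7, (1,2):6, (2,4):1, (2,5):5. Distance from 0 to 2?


Dijkstra from 0:
Distances: {0: 0, 1: 6, 2: 8, 3: 5, 4: 7, 5: 13}
Shortest distance to 2 = 8, path = [0, 4, 2]


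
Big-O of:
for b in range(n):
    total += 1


Per nesting level: O(n) = O(n)
Complexity: O(n)


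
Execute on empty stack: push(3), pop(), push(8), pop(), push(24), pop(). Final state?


push(3) -> [3]
pop() returns 3 -> []
push(8) -> [8]
pop() returns 8 -> []
push(24) -> [24]
pop() returns 24 -> []
Final stack (bottom to top): []


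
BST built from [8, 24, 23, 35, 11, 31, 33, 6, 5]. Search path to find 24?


BST root = 8
Search for 24: compare at each node
Path: [8, 24]


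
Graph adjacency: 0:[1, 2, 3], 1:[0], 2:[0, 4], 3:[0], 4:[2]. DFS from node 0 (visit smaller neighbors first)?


DFS stack-based: start with [0]
Visit order: [0, 1, 2, 4, 3]


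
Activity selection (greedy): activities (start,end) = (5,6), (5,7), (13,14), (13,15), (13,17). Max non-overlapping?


Greedy: pick earliest-ending, then skip overlaps.
Selected (2 activities): [(5, 6), (13, 14)]


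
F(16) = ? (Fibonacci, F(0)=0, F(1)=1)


F(n)=F(n-1)+F(n-2)
...F(14)=377, F(15)=610, F(16)=987


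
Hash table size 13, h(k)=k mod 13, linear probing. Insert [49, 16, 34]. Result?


Insertions: 49->slot 10; 16->slot 3; 34->slot 8
Table: [None, None, None, 16, None, None, None, None, 34, None, 49, None, None]


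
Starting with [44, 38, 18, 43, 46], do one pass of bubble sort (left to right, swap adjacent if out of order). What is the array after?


After one pass: [38, 18, 43, 44, 46]


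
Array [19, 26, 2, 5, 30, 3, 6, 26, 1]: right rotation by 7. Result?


Right rotate by 7: [2, 5, 30, 3, 6, 26, 1, 19, 26]


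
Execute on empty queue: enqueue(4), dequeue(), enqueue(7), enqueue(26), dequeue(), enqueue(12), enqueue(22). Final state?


enqueue(4) -> [4]
dequeue() returns 4 -> []
enqueue(7) -> [7]
enqueue(26) -> [7, 26]
dequeue() returns 7 -> [26]
enqueue(12) -> [26, 12]
enqueue(22) -> [26, 12, 22]
Final queue (front to back): [26, 12, 22]


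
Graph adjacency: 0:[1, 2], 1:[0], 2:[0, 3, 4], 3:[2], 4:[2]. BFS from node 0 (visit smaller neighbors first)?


BFS queue: start with [0]
Visit order: [0, 1, 2, 3, 4]


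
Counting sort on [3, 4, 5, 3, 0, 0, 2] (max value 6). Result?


Count array: [2, 0, 1, 2, 1, 1, 0]
Reconstruct: [0, 0, 2, 3, 3, 4, 5]


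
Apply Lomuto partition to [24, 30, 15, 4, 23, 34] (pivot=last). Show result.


Elements <= 34 go left of pivot.
Result: [24, 30, 15, 4, 23, 34], pivot at index 5


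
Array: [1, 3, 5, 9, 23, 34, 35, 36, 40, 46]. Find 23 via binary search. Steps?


Search for 23:
[0,9] mid=4 arr[4]=23
Total: 1 comparisons


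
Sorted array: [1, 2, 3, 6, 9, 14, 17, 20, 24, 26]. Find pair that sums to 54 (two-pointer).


Two pointers: lo=0, hi=9
No pair sums to 54


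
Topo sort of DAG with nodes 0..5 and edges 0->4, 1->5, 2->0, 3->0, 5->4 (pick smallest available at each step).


Kahn's algorithm, process smallest node first
Order: [1, 2, 3, 0, 5, 4]


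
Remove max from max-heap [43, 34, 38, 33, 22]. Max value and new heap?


Max = 43
Replace root with last, heapify down
Resulting heap: [38, 34, 22, 33]


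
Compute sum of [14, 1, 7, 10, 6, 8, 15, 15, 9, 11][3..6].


Prefix sums: [0, 14, 15, 22, 32, 38, 46, 61, 76, 85, 96]
Sum[3..6] = prefix[7] - prefix[3] = 61 - 22 = 39


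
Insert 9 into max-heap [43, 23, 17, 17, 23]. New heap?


Append 9: [43, 23, 17, 17, 23, 9]
Bubble up: no swaps needed
Result: [43, 23, 17, 17, 23, 9]


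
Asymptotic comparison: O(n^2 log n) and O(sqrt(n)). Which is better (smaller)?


sublinear grows slower than n^2 log n
O(sqrt(n)) is asymptotically smaller; O(n^2 log n) grows faster


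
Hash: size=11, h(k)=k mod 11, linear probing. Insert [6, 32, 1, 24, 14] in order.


Insertions: 6->slot 6; 32->slot 10; 1->slot 1; 24->slot 2; 14->slot 3
Table: [None, 1, 24, 14, None, None, 6, None, None, None, 32]


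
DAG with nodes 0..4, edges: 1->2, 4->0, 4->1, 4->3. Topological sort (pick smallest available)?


Kahn's algorithm, process smallest node first
Order: [4, 0, 1, 2, 3]


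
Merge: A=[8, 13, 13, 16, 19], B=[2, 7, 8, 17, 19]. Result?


Compare heads, take smaller each step.
Merged: [2, 7, 8, 8, 13, 13, 16, 17, 19, 19]


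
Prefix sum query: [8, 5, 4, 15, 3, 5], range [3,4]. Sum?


Prefix sums: [0, 8, 13, 17, 32, 35, 40]
Sum[3..4] = prefix[5] - prefix[3] = 35 - 17 = 18


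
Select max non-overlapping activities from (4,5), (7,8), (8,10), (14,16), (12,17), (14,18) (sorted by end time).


Greedy: pick earliest-ending, then skip overlaps.
Selected (4 activities): [(4, 5), (7, 8), (8, 10), (14, 16)]


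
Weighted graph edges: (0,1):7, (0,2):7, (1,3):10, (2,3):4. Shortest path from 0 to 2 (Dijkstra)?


Dijkstra from 0:
Distances: {0: 0, 1: 7, 2: 7, 3: 11}
Shortest distance to 2 = 7, path = [0, 2]


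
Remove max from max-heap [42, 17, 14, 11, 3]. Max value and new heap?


Max = 42
Replace root with last, heapify down
Resulting heap: [17, 11, 14, 3]


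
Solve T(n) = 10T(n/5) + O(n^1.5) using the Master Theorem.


a=10, b=5, c=1.5. log_5(10)=1.431 < c=1.5. Case 3: O(n^c) = O(n^1.500)
Complexity: O(n^1.500)


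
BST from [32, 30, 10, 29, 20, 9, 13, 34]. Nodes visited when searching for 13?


BST root = 32
Search for 13: compare at each node
Path: [32, 30, 10, 29, 20, 13]


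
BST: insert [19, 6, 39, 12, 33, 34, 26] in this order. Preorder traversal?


Root = 19; build tree by BST insertion.
Preorder traversal: [19, 6, 12, 39, 33, 26, 34]


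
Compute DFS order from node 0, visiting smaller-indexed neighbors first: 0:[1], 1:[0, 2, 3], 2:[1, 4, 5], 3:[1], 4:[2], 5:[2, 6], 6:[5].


DFS stack-based: start with [0]
Visit order: [0, 1, 2, 4, 5, 6, 3]


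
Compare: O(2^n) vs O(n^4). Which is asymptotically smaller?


quartic grows slower than exponential
O(n^4) is asymptotically smaller; O(2^n) grows faster


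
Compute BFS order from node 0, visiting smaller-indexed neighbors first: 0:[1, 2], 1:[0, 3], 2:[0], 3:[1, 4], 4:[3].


BFS queue: start with [0]
Visit order: [0, 1, 2, 3, 4]


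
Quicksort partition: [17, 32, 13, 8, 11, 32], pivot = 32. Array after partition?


Elements <= 32 go left of pivot.
Result: [17, 32, 13, 8, 11, 32], pivot at index 5


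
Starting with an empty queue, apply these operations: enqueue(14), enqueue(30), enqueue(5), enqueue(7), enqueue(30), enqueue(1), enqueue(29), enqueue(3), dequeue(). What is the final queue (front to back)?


enqueue(14) -> [14]
enqueue(30) -> [14, 30]
enqueue(5) -> [14, 30, 5]
enqueue(7) -> [14, 30, 5, 7]
enqueue(30) -> [14, 30, 5, 7, 30]
enqueue(1) -> [14, 30, 5, 7, 30, 1]
enqueue(29) -> [14, 30, 5, 7, 30, 1, 29]
enqueue(3) -> [14, 30, 5, 7, 30, 1, 29, 3]
dequeue() returns 14 -> [30, 5, 7, 30, 1, 29, 3]
Final queue (front to back): [30, 5, 7, 30, 1, 29, 3]


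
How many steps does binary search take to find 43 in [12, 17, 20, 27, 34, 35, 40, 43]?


Search for 43:
[0,7] mid=3 arr[3]=27
[4,7] mid=5 arr[5]=35
[6,7] mid=6 arr[6]=40
[7,7] mid=7 arr[7]=43
Total: 4 comparisons


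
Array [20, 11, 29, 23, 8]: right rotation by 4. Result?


Right rotate by 4: [11, 29, 23, 8, 20]


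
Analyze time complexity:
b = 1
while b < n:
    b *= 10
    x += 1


Per nesting level: O(log n) = O(log n)
Complexity: O(log n)


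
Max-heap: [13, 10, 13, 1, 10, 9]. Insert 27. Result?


Append 27: [13, 10, 13, 1, 10, 9, 27]
Bubble up: swap idx 6(27) with idx 2(13); swap idx 2(27) with idx 0(13)
Result: [27, 10, 13, 1, 10, 9, 13]


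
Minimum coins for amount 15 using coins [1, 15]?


dp[0]=0; dp[i]=1+min(dp[i-c] for c in coins)
...dp[10]=10, dp[11]=11, dp[12]=12, dp[13]=13, dp[14]=14, dp[15]=1
Minimum coins for 15 = 1


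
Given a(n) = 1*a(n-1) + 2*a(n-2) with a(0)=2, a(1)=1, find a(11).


Build bottom-up:
...a(9)=511, a(10)=1025, a(11)=1*1025+2*511=2047


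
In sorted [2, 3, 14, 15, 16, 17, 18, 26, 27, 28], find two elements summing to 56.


Two pointers: lo=0, hi=9
No pair sums to 56


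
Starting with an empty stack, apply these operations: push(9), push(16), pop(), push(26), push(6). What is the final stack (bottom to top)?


push(9) -> [9]
push(16) -> [9, 16]
pop() returns 16 -> [9]
push(26) -> [9, 26]
push(6) -> [9, 26, 6]
Final stack (bottom to top): [9, 26, 6]


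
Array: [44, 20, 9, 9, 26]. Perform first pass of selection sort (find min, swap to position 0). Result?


After one pass: [9, 20, 44, 9, 26]


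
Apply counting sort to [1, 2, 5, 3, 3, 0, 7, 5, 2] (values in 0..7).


Count array: [1, 1, 2, 2, 0, 2, 0, 1]
Reconstruct: [0, 1, 2, 2, 3, 3, 5, 5, 7]


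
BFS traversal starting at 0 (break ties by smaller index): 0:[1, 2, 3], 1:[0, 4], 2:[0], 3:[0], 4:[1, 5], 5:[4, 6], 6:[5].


BFS queue: start with [0]
Visit order: [0, 1, 2, 3, 4, 5, 6]


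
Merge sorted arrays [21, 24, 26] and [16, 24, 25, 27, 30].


Compare heads, take smaller each step.
Merged: [16, 21, 24, 24, 25, 26, 27, 30]


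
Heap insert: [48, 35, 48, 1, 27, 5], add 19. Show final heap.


Append 19: [48, 35, 48, 1, 27, 5, 19]
Bubble up: no swaps needed
Result: [48, 35, 48, 1, 27, 5, 19]


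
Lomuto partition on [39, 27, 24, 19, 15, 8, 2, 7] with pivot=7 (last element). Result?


Elements <= 7 go left of pivot.
Result: [2, 7, 24, 19, 15, 8, 39, 27], pivot at index 1


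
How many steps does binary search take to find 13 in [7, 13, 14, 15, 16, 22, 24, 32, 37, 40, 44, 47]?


Search for 13:
[0,11] mid=5 arr[5]=22
[0,4] mid=2 arr[2]=14
[0,1] mid=0 arr[0]=7
[1,1] mid=1 arr[1]=13
Total: 4 comparisons


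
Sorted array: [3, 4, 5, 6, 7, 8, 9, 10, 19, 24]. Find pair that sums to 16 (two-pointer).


Two pointers: lo=0, hi=9
Found pair: (6, 10) summing to 16


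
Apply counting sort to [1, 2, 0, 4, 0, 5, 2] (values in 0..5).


Count array: [2, 1, 2, 0, 1, 1]
Reconstruct: [0, 0, 1, 2, 2, 4, 5]


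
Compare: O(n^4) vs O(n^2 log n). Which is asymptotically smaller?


n^2 log n grows slower than quartic
O(n^2 log n) is asymptotically smaller; O(n^4) grows faster


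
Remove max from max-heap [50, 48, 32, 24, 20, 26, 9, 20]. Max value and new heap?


Max = 50
Replace root with last, heapify down
Resulting heap: [48, 24, 32, 20, 20, 26, 9]


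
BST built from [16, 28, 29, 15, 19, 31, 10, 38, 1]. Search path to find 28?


BST root = 16
Search for 28: compare at each node
Path: [16, 28]


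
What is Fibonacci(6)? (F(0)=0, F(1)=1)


F(n)=F(n-1)+F(n-2)
...F(4)=3, F(5)=5, F(6)=8


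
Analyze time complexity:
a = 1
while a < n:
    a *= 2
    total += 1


Per nesting level: O(log n) = O(log n)
Complexity: O(log n)


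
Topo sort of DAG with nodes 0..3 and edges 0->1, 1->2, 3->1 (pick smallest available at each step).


Kahn's algorithm, process smallest node first
Order: [0, 3, 1, 2]


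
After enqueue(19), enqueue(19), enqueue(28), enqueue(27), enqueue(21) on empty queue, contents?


enqueue(19) -> [19]
enqueue(19) -> [19, 19]
enqueue(28) -> [19, 19, 28]
enqueue(27) -> [19, 19, 28, 27]
enqueue(21) -> [19, 19, 28, 27, 21]
Final queue (front to back): [19, 19, 28, 27, 21]


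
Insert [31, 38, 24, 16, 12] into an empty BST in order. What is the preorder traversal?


Root = 31; build tree by BST insertion.
Preorder traversal: [31, 24, 16, 12, 38]


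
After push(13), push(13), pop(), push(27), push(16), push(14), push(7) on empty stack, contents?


push(13) -> [13]
push(13) -> [13, 13]
pop() returns 13 -> [13]
push(27) -> [13, 27]
push(16) -> [13, 27, 16]
push(14) -> [13, 27, 16, 14]
push(7) -> [13, 27, 16, 14, 7]
Final stack (bottom to top): [13, 27, 16, 14, 7]


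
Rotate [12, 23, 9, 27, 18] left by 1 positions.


Left rotate by 1: [23, 9, 27, 18, 12]


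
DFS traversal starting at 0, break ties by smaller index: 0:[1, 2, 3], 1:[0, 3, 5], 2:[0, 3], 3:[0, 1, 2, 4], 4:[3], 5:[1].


DFS stack-based: start with [0]
Visit order: [0, 1, 3, 2, 4, 5]


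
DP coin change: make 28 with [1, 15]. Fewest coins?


dp[0]=0; dp[i]=1+min(dp[i-c] for c in coins)
...dp[23]=9, dp[24]=10, dp[25]=11, dp[26]=12, dp[27]=13, dp[28]=14
Minimum coins for 28 = 14


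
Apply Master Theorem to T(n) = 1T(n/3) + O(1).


a=1, b=3, c=0. log_3(1)=0 = c=0. Case 2: O(n^c log n) = O(log n)
Complexity: O(log n)


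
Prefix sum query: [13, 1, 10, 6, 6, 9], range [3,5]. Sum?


Prefix sums: [0, 13, 14, 24, 30, 36, 45]
Sum[3..5] = prefix[6] - prefix[3] = 45 - 24 = 21


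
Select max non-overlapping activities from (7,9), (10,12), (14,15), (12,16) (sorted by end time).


Greedy: pick earliest-ending, then skip overlaps.
Selected (3 activities): [(7, 9), (10, 12), (14, 15)]


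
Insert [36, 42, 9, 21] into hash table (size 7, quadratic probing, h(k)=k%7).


Insertions: 36->slot 1; 42->slot 0; 9->slot 2; 21->slot 4
Table: [42, 36, 9, None, 21, None, None]


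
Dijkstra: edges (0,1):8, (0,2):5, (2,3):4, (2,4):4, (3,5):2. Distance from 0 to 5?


Dijkstra from 0:
Distances: {0: 0, 1: 8, 2: 5, 3: 9, 4: 9, 5: 11}
Shortest distance to 5 = 11, path = [0, 2, 3, 5]


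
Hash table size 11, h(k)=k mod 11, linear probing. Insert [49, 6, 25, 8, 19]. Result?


Insertions: 49->slot 5; 6->slot 6; 25->slot 3; 8->slot 8; 19->slot 9
Table: [None, None, None, 25, None, 49, 6, None, 8, 19, None]


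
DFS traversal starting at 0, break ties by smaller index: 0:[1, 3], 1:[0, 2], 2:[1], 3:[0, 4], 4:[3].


DFS stack-based: start with [0]
Visit order: [0, 1, 2, 3, 4]


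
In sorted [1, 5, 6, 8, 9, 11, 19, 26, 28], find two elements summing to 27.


Two pointers: lo=0, hi=8
Found pair: (1, 26) summing to 27


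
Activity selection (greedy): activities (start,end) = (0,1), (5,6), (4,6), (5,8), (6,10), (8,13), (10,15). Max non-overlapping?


Greedy: pick earliest-ending, then skip overlaps.
Selected (4 activities): [(0, 1), (5, 6), (6, 10), (10, 15)]


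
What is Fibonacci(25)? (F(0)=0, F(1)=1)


F(n)=F(n-1)+F(n-2)
...F(23)=28657, F(24)=46368, F(25)=75025


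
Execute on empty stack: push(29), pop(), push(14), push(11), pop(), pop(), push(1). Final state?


push(29) -> [29]
pop() returns 29 -> []
push(14) -> [14]
push(11) -> [14, 11]
pop() returns 11 -> [14]
pop() returns 14 -> []
push(1) -> [1]
Final stack (bottom to top): [1]


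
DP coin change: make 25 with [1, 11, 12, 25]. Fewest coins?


dp[0]=0; dp[i]=1+min(dp[i-c] for c in coins)
...dp[20]=9, dp[21]=10, dp[22]=2, dp[23]=2, dp[24]=2, dp[25]=1
Minimum coins for 25 = 1


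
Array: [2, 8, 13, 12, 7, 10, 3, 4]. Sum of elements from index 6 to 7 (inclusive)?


Prefix sums: [0, 2, 10, 23, 35, 42, 52, 55, 59]
Sum[6..7] = prefix[8] - prefix[6] = 59 - 52 = 7


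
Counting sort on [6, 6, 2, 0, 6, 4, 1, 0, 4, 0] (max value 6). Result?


Count array: [3, 1, 1, 0, 2, 0, 3]
Reconstruct: [0, 0, 0, 1, 2, 4, 4, 6, 6, 6]
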